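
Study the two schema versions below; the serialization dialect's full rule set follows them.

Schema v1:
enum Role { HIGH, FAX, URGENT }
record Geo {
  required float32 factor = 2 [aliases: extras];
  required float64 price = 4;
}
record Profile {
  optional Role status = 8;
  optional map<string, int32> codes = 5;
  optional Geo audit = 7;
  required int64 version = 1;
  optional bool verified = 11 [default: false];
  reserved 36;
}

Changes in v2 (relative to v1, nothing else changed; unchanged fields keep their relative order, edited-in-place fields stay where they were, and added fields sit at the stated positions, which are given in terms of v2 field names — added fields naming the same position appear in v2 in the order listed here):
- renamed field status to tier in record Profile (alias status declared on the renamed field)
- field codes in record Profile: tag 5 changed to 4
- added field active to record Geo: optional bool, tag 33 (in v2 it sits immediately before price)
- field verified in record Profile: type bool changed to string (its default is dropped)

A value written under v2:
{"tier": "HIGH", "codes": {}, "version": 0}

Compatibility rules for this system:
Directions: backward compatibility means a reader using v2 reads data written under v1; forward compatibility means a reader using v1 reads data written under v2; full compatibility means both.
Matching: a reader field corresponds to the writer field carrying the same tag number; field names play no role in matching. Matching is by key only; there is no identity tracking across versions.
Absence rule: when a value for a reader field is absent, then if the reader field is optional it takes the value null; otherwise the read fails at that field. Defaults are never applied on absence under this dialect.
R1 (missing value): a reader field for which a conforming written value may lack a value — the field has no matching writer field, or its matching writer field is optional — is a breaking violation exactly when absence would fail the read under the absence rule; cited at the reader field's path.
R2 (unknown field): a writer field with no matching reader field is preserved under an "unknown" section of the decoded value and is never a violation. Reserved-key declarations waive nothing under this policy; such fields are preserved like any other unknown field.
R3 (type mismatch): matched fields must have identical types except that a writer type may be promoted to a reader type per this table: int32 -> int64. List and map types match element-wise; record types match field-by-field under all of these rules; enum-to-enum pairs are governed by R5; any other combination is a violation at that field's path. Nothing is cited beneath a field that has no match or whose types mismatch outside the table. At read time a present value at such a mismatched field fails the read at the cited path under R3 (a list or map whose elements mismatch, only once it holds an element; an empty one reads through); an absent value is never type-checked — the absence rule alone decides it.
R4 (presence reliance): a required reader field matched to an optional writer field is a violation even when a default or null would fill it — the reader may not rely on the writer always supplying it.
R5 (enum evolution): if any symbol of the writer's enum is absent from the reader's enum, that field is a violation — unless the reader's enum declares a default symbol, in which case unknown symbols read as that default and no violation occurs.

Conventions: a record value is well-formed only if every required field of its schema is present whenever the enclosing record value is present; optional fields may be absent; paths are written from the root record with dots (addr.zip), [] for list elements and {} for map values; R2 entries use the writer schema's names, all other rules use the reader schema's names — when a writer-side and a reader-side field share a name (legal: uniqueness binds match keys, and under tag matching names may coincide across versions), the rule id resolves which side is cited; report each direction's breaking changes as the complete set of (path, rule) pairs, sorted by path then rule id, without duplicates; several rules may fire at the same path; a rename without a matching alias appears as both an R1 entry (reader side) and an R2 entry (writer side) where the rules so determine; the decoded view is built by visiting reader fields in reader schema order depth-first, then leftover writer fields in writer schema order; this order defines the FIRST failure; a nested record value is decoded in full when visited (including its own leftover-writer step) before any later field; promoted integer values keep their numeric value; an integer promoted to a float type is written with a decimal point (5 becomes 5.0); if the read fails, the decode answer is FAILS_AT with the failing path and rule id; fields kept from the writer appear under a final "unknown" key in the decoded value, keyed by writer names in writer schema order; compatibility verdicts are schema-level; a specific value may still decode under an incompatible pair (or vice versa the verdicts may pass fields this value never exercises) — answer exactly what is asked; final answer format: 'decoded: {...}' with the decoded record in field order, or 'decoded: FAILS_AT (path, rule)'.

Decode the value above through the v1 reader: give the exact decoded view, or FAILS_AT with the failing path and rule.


decoded: {"status": "HIGH", "codes": null, "audit": null, "version": 0, "verified": null, "unknown": {"codes": {}}}

the writer's type comes first in each Profile pair
migrating the Profile value to v1:
  status := "HIGH" (from writer tier)
  codes := null (absent, optional -> null)
  audit := null (absent, optional -> null)
  version := 0
  verified := null (absent, optional -> null)
  writer codes: kept under "unknown"
  => decoded: {"status": "HIGH", "codes": null, "audit": null, "version": 0, "verified": null, "unknown": {"codes": {}}}
the other Profile changes do not affect what is asked:
  renamed field status to tier in record Profile (alias status declared on the renamed field) -> inert under this dialect — no rule fires on Profile and the result does not move
  added field active to record Geo: optional bool, tag 33 (in v2 it sits immediately before price) -> inert under this dialect — no rule fires on Profile and the result does not move
  field verified in record Profile: type bool changed to string (its default is dropped) -> changes Profile's schema-level verdicts only — the decode of this value is the same


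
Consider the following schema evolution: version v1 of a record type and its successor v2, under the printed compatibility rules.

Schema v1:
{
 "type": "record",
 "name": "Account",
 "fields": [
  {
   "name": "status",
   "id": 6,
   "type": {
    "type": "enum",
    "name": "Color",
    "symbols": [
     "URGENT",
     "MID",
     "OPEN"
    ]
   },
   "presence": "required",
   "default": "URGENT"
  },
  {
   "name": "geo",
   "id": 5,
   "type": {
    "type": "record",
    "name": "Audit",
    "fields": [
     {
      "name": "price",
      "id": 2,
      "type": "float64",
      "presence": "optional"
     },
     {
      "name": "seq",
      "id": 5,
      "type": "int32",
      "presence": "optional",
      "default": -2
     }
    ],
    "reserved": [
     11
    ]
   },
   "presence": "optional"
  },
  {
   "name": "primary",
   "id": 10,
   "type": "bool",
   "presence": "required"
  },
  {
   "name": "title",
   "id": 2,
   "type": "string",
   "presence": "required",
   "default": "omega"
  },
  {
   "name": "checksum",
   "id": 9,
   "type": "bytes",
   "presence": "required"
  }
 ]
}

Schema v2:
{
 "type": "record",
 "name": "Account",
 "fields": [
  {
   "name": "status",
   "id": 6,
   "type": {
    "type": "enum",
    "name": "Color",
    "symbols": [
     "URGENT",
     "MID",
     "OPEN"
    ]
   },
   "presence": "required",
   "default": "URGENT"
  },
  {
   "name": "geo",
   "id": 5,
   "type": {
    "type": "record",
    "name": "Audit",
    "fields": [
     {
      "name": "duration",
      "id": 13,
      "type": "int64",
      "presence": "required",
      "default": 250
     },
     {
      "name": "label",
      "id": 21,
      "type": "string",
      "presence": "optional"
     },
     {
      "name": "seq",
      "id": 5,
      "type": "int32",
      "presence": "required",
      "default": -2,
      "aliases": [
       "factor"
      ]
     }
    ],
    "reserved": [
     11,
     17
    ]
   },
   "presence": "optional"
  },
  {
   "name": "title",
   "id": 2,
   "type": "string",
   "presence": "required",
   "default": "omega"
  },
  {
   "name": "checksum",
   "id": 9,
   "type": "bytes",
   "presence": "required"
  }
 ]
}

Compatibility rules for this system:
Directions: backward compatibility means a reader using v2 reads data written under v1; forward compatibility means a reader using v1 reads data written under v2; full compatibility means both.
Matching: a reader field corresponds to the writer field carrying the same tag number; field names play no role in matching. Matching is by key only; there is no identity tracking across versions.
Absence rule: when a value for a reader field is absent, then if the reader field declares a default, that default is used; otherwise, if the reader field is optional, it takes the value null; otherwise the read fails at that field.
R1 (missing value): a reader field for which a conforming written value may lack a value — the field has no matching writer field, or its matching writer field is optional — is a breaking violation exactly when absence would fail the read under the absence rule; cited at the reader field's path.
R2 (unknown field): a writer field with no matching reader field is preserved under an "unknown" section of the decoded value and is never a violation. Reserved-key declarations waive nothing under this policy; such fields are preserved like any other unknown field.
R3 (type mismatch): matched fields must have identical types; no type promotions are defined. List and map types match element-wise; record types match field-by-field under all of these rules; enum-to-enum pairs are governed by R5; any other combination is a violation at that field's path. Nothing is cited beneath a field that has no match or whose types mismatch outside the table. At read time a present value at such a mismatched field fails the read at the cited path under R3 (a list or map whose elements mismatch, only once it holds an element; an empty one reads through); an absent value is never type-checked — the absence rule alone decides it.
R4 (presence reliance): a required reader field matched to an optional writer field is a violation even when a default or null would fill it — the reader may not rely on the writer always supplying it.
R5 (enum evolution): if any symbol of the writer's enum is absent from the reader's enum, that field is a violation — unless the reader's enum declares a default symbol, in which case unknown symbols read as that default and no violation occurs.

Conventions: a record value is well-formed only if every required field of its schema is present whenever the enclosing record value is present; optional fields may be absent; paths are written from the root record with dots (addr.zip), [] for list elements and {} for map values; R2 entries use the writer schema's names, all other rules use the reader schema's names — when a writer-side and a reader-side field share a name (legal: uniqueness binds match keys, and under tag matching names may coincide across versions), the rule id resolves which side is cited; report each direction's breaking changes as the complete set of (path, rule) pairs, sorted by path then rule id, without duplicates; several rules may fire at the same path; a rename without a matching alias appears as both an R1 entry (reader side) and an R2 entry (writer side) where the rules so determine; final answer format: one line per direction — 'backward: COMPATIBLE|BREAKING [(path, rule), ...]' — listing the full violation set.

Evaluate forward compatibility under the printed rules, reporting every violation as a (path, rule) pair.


forward: BREAKING [(primary, R1)]

in Account below, arrows point writer -> reader
checking forward for Account: reader v1 against writer v2:
  writer required, Color -> Color: reader status maps from writer status
  writer optional, Audit -> Audit: reader geo maps from writer geo
  primary has no writer counterpart
  writer required, string -> string: reader title maps from writer title
  writer required, bytes -> bytes: reader checksum maps from writer checksum
  geo.price has no writer counterpart
  writer required, int32 -> int32: reader geo.seq maps from writer geo.seq
  writer geo.duration: unknown to reader
  writer geo.label: unknown to reader
  breaking: (primary, R1)
  forward on Account therefore BREAKING (1)
checking off the Account differences that do not matter here:
  removed field price from record Audit -> triggers nothing under Account's printed rules — same verdict
  field seq in record Audit: optional changed to required -> affects backward compatibility only, which is not asked
  added field duration to record Audit: required int64, tag 13, default 250 (in v2 it sits immediately before seq) -> triggers nothing under Account's printed rules — same verdict
  added field label to record Audit: optional string, tag 21 (in v2 it sits immediately before seq) -> triggers nothing under Account's printed rules — same verdict


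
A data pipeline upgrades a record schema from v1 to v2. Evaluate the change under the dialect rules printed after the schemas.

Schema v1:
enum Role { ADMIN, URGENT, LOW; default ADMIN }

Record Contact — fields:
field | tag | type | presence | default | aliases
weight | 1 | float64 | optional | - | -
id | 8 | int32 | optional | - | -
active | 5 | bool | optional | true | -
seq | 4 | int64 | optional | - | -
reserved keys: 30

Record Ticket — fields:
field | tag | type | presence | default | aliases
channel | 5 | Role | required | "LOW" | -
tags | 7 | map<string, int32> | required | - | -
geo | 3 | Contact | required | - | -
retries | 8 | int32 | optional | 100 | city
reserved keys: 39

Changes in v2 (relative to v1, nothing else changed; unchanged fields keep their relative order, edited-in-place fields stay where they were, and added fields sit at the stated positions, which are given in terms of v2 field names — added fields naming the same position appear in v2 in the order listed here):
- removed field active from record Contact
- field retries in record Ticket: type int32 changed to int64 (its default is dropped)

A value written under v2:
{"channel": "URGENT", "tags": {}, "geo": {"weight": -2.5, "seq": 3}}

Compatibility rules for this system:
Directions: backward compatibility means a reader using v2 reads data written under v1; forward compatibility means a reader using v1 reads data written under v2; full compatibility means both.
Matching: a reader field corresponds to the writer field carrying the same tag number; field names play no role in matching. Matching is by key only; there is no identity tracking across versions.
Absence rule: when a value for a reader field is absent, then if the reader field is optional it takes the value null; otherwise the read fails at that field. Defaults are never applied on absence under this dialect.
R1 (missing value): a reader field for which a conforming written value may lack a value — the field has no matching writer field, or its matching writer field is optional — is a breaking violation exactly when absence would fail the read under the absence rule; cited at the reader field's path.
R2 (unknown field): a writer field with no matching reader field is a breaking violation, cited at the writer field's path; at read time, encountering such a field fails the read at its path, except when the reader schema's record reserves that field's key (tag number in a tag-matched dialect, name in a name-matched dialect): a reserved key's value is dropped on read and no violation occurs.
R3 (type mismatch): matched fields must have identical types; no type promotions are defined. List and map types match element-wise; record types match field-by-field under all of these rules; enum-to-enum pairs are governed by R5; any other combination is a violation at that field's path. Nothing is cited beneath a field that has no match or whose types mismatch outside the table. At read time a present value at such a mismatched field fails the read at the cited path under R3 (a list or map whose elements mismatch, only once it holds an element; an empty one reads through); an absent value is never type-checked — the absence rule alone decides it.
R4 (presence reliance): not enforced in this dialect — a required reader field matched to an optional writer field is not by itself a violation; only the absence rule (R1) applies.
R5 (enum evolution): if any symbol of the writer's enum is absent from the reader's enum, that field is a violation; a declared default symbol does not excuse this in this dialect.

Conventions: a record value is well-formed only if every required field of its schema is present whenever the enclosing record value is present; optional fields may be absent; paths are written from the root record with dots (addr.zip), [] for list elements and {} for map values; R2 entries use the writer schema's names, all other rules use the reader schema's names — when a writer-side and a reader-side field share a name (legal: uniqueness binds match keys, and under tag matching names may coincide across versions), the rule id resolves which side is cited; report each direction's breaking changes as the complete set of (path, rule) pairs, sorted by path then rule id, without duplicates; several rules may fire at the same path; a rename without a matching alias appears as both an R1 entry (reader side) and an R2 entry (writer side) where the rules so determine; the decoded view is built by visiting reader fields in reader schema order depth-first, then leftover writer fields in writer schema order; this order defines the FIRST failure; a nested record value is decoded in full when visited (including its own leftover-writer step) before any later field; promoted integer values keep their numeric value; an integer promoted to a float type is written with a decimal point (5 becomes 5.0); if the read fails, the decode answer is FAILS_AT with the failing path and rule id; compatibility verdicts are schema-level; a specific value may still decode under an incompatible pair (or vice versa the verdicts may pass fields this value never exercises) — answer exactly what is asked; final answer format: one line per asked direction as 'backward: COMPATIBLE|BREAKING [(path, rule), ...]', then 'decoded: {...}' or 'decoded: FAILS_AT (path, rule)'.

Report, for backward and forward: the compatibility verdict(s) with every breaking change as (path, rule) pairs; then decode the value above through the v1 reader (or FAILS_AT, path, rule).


each type pair in Ticket: writer, then reader
backward on Ticket — v2 reading data written by v1:
  channel: Role -> Role, writer required; from channel
  tags: map<string, int32> -> map<string, int32>, writer required; from tags
  geo: Contact -> Contact, writer required; from geo
  retries: int32 -> int64, writer optional; from retries
  geo.weight: float64 -> float64, writer optional; from geo.weight
  geo.id: int32 -> int32, writer optional; from geo.id
  geo.seq: int64 -> int64, writer optional; from geo.seq
  geo.active (writer side), unknown to reader
  rule R2 violated at geo.active
  rule R3 violated at retries
  => 2 violation(s): backward is BREAKING for Ticket
forward on Ticket — v1 reading data written by v2:
  channel: Role -> Role, writer required; from channel
  tags: map<string, int32> -> map<string, int32>, writer required; from tags
  geo: Contact -> Contact, writer required; from geo
  retries: int64 -> int32, writer optional; from retries
  geo.weight: float64 -> float64, writer optional; from geo.weight
  geo.id: int32 -> int32, writer optional; from geo.id
  geo.active: no writer match
  geo.seq: int64 -> int64, writer optional; from geo.seq
  rule R3 violated at retries
  => 1 violation(s): forward is BREAKING for Ticket
decode (reader v1):
  channel := "URGENT"
  tags := {}
  geo.weight := -2.5
  geo.id := null (not supplied -> null)
  geo.active := null (not supplied -> null)
  geo.seq := 3
  retries := null (not supplied -> null)
  => decoded: {"channel": "URGENT", "tags": {}, "geo": {"weight": -2.5, "id": null, "active": null, "seq": 3}, "retries": null}

backward: BREAKING [(geo.active, R2), (retries, R3)]; forward: BREAKING [(retries, R3)]; decoded: {"channel": "URGENT", "tags": {}, "geo": {"weight": -2.5, "id": null, "active": null, "seq": 3}, "retries": null}


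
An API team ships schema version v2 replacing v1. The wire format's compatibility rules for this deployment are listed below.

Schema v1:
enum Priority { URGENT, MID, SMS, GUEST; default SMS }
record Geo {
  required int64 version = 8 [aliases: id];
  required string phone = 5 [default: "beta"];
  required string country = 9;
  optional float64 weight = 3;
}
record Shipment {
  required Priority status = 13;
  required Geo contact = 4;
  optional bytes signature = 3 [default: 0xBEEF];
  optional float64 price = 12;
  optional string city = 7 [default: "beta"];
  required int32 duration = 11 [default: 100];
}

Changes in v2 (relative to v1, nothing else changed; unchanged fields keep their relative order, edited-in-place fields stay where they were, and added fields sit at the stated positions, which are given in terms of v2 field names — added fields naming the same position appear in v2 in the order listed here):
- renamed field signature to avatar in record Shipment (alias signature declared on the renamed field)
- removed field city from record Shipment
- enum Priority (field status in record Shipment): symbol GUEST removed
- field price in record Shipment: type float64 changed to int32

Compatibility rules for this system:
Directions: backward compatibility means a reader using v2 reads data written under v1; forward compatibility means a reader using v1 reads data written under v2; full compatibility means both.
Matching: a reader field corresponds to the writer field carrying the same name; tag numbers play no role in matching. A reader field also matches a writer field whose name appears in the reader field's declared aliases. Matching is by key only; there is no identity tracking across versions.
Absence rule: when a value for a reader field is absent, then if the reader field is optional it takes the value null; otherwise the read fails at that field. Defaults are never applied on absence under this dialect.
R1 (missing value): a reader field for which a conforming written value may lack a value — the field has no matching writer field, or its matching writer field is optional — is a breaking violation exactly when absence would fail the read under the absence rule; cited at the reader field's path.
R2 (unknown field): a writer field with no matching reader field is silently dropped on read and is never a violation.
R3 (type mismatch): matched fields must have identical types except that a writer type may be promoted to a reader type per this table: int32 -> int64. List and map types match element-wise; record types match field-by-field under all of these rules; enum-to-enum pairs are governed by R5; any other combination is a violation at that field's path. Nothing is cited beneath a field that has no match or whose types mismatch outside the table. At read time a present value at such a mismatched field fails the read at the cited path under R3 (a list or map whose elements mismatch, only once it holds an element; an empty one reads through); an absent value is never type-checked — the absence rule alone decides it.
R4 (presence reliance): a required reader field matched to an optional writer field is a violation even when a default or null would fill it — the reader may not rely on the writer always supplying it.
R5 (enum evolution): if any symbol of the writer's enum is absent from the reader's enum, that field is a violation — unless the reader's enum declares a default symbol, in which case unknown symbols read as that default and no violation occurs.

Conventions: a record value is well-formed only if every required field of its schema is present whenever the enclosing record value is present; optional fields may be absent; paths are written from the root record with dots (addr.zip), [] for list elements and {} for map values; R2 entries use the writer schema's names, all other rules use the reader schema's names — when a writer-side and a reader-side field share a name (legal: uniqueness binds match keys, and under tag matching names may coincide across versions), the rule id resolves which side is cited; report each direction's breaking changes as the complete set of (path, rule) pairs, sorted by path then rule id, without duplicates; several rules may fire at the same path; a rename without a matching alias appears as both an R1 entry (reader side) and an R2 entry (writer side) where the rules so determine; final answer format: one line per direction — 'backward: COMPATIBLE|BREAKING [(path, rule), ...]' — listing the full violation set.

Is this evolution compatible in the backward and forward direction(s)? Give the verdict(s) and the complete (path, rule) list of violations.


backward: BREAKING [(price, R3)]; forward: BREAKING [(price, R3)]

arrows below run writer -> reader for Shipment
checking backward for Shipment: reader v2 against writer v1:
  status: paired with writer status (Priority -> Priority; writer required)
  contact: paired with writer contact (Geo -> Geo; writer required)
  avatar: paired with writer signature (bytes -> bytes; writer optional)
  price: paired with writer price (float64 -> int32; writer optional)
  duration: paired with writer duration (int32 -> int32; writer required)
  leftover writer field: city
  contact.version: paired with writer contact.version (int64 -> int64; writer required)
  contact.phone: paired with writer contact.phone (string -> string; writer required)
  contact.country: paired with writer contact.country (string -> string; writer required)
  contact.weight: paired with writer contact.weight (float64 -> float64; writer optional)
  violation R3 at price
  => 1 violation(s): backward is BREAKING for Shipment
checking forward for Shipment: reader v1 against writer v2:
  status: paired with writer status (Priority -> Priority; writer required)
  contact: paired with writer contact (Geo -> Geo; writer required)
  signature: no writer-side match
  price: paired with writer price (int32 -> float64; writer optional)
  city: no writer-side match
  duration: paired with writer duration (int32 -> int32; writer required)
  leftover writer field: avatar
  contact.version: paired with writer contact.version (int64 -> int64; writer required)
  contact.phone: paired with writer contact.phone (string -> string; writer required)
  contact.country: paired with writer contact.country (string -> string; writer required)
  contact.weight: paired with writer contact.weight (float64 -> float64; writer optional)
  violation R3 at price
  => 1 violation(s): forward is BREAKING for Shipment


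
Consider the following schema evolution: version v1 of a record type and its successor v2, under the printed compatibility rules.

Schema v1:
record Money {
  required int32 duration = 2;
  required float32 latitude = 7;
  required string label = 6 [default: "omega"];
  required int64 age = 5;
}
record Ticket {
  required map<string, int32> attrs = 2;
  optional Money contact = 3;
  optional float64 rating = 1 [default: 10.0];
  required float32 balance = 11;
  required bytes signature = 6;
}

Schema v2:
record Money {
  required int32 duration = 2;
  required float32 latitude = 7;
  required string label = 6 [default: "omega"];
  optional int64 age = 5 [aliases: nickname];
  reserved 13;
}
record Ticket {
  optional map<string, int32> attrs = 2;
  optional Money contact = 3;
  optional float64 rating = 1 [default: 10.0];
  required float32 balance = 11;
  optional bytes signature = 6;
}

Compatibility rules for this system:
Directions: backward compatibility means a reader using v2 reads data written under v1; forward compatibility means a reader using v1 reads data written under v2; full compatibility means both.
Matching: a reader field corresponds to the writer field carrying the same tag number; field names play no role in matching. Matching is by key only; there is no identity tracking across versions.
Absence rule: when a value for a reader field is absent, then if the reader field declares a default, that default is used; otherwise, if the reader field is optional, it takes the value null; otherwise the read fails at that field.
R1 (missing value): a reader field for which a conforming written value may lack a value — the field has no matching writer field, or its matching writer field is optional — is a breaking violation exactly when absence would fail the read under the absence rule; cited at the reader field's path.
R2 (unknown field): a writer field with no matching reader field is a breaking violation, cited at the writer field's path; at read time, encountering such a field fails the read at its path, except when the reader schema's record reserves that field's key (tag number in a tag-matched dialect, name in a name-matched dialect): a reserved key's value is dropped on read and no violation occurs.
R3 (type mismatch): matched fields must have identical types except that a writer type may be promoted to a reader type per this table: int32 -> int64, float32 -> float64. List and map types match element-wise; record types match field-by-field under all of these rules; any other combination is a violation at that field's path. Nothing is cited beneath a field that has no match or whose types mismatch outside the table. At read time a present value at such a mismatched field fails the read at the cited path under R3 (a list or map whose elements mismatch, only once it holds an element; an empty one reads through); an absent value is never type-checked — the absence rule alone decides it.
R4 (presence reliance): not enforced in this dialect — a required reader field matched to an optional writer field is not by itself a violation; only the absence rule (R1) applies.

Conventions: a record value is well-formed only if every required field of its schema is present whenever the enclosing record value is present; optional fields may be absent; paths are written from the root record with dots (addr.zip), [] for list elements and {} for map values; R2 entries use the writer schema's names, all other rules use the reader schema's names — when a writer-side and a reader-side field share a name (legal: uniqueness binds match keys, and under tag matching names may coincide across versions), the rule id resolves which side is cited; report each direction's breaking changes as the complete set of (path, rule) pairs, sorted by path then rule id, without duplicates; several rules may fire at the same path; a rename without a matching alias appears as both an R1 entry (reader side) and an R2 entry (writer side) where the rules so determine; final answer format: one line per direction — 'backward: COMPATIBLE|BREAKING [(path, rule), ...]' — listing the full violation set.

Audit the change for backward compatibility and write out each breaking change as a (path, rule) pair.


the writer's type comes first in each Ticket pair
checking backward for Ticket: reader v2 against writer v1:
  attrs: map<string, int32> -> map<string, int32>, writer required; from attrs
  contact: Money -> Money, writer optional; from contact
  rating: float64 -> float64, writer optional; from rating
  balance: float32 -> float32, writer required; from balance
  signature: bytes -> bytes, writer required; from signature
  contact.duration: int32 -> int32, writer required; from contact.duration
  contact.latitude: float32 -> float32, writer required; from contact.latitude
  contact.label: string -> string, writer required; from contact.label
  contact.age: int64 -> int64, writer required; from contact.age
  nothing fires on Ticket: backward is COMPATIBLE
the rest of the Ticket diff is inert for this question:
  field age in record Money: required changed to optional -> affects forward compatibility only, which is not asked
  field signature in record Ticket: required changed to optional -> affects forward compatibility only, which is not asked
  field attrs in record Ticket: required changed to optional -> affects forward compatibility only, which is not asked

backward: COMPATIBLE []


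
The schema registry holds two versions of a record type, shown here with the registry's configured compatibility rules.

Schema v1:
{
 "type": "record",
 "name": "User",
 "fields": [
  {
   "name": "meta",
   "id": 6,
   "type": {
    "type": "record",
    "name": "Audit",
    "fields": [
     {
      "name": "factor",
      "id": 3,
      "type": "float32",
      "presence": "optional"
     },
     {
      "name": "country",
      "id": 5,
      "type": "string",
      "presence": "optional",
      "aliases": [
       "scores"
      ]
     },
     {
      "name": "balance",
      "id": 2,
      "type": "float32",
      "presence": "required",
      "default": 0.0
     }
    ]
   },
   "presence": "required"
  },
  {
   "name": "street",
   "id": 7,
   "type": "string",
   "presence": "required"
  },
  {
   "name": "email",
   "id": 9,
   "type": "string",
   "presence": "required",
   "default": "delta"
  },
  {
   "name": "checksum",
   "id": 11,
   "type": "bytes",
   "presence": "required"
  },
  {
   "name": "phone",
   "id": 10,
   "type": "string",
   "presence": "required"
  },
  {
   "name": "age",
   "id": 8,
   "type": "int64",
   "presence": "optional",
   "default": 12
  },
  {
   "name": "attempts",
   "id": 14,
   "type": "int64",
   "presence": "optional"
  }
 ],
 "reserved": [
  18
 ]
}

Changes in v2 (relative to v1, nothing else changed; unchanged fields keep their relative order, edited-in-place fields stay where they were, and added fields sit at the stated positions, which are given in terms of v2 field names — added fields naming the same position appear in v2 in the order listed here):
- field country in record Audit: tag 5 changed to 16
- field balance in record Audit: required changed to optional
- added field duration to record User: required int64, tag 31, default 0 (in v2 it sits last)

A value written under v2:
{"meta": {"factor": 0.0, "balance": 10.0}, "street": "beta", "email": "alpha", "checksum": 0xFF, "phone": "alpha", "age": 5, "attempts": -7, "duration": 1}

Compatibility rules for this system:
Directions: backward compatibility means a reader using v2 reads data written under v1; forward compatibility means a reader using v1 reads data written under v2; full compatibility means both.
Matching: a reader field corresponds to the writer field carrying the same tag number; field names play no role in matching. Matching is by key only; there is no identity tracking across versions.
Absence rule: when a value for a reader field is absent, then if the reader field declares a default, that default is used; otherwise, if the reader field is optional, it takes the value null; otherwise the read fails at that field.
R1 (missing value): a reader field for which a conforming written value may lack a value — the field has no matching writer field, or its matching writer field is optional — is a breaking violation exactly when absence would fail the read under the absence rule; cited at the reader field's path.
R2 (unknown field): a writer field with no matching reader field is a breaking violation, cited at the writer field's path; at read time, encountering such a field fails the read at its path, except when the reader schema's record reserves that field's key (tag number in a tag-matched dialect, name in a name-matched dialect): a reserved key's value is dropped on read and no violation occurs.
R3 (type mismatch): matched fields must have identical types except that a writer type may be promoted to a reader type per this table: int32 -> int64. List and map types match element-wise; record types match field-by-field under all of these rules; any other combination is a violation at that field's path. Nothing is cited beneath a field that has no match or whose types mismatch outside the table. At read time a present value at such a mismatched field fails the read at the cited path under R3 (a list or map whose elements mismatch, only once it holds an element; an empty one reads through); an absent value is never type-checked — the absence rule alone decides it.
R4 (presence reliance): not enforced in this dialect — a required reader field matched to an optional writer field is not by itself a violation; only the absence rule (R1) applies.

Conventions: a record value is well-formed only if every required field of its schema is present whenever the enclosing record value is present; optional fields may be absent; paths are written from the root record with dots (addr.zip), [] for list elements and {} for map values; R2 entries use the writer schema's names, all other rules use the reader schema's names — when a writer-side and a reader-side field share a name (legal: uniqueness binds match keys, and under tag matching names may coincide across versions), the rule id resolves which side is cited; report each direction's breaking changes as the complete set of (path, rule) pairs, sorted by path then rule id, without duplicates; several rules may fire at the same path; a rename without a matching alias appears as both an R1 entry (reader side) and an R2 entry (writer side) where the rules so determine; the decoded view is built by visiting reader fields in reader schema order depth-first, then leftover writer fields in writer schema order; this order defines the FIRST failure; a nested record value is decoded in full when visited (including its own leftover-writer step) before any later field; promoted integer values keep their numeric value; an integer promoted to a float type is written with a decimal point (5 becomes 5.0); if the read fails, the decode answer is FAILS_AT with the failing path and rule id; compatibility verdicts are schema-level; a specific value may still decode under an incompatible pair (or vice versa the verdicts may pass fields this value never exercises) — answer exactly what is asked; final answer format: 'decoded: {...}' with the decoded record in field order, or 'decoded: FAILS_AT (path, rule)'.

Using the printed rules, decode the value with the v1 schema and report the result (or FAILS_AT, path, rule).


arrows below run writer -> reader for User
migrating the User value to v1:
  meta.factor := 0.0
  meta.country := null (absent, optional -> null)
  meta.balance := 10.0
  street := "beta"
  email := "alpha"
  checksum := 0xFF
  phone := "alpha"
  age := 5
  attempts := -7
  read fails at duration under R2 (unknown field)
  => FAILS_AT (duration, R2)
ruling out the remaining User differences:
  field country in record Audit: tag 5 changed to 16 -> matters for User compatibility verdicts, not for this value's decode
  field balance in record Audit: required changed to optional -> no rule fires on it and the decoded User view is identical with or without it

decoded: FAILS_AT (duration, R2)


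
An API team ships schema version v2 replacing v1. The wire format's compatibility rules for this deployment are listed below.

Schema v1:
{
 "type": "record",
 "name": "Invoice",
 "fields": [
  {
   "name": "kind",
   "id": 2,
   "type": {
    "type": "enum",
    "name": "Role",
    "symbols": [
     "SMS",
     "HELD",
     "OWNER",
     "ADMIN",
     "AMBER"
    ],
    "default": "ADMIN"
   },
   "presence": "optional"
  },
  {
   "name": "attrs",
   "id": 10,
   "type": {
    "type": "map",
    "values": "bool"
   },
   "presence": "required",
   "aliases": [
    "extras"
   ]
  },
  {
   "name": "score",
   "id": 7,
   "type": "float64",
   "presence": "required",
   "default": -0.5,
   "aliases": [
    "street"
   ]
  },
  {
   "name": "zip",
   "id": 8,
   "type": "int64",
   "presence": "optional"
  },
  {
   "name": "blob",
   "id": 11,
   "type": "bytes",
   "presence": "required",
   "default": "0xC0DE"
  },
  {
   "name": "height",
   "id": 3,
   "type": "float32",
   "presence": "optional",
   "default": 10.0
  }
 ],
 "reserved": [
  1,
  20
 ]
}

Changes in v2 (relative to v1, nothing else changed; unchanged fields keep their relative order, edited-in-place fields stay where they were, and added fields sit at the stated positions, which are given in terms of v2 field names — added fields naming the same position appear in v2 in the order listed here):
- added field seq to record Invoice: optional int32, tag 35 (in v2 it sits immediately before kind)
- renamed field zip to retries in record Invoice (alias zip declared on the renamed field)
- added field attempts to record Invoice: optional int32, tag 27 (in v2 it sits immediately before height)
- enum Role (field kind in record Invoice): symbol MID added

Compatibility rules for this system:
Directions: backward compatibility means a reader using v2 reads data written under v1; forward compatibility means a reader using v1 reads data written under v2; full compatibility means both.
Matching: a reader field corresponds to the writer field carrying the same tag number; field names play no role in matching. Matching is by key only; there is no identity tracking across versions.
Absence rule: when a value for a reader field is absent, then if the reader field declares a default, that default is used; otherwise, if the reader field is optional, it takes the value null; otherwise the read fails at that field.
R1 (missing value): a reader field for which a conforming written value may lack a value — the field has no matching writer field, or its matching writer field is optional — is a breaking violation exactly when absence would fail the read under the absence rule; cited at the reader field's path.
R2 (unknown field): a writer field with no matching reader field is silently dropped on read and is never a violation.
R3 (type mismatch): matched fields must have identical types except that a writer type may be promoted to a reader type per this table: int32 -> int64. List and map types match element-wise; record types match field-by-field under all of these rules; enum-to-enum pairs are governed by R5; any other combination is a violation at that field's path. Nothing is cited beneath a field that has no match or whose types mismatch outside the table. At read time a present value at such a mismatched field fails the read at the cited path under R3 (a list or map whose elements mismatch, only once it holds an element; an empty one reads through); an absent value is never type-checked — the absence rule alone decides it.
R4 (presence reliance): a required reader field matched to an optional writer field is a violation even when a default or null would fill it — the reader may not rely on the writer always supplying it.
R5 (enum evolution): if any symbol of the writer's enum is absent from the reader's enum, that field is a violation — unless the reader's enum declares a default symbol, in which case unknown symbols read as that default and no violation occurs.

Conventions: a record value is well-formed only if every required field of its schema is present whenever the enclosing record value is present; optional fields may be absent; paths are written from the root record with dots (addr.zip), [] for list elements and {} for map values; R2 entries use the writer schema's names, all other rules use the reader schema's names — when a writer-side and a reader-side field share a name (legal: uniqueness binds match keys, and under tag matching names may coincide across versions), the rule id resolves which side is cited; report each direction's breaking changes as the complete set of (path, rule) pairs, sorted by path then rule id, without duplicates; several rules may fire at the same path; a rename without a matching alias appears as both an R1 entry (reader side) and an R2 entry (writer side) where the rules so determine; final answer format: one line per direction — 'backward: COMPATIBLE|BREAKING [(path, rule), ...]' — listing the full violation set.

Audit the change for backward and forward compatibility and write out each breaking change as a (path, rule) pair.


backward: COMPATIBLE []; forward: COMPATIBLE []

each type pair in Invoice: writer, then reader
checking backward for Invoice: reader v2 against writer v1:
  seq: no writer-side match
  kind: Role -> Role, writer optional; from kind
  attrs: map<string, bool> -> map<string, bool>, writer required; from attrs
  score: float64 -> float64, writer required; from score
  retries: int64 -> int64, writer optional; from zip
  blob: bytes -> bytes, writer required; from blob
  attempts: no writer-side match
  height: float32 -> float32, writer optional; from height
  => backward verdict for Invoice: COMPATIBLE, no violations
checking forward for Invoice: reader v1 against writer v2:
  kind: Role -> Role, writer optional; from kind
  attrs: map<string, bool> -> map<string, bool>, writer required; from attrs
  score: float64 -> float64, writer required; from score
  zip: int64 -> int64, writer optional; from retries
  blob: bytes -> bytes, writer required; from blob
  height: float32 -> float32, writer optional; from height
  writer seq: unknown to reader
  writer attempts: unknown to reader
  => forward verdict for Invoice: COMPATIBLE, no violations
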